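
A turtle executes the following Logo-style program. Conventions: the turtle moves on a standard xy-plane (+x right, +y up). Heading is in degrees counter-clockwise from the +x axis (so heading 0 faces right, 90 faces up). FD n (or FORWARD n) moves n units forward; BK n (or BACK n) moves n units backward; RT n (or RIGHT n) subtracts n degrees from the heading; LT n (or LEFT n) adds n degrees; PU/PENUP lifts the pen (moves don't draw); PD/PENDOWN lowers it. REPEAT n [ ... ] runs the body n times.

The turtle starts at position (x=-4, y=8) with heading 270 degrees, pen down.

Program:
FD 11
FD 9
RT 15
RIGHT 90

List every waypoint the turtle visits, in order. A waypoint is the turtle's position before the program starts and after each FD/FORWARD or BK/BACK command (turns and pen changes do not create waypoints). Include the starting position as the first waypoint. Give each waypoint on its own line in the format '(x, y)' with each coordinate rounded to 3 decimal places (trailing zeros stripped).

Answer: (-4, 8)
(-4, -3)
(-4, -12)

Derivation:
Executing turtle program step by step:
Start: pos=(-4,8), heading=270, pen down
FD 11: (-4,8) -> (-4,-3) [heading=270, draw]
FD 9: (-4,-3) -> (-4,-12) [heading=270, draw]
RT 15: heading 270 -> 255
RT 90: heading 255 -> 165
Final: pos=(-4,-12), heading=165, 2 segment(s) drawn
Waypoints (3 total):
(-4, 8)
(-4, -3)
(-4, -12)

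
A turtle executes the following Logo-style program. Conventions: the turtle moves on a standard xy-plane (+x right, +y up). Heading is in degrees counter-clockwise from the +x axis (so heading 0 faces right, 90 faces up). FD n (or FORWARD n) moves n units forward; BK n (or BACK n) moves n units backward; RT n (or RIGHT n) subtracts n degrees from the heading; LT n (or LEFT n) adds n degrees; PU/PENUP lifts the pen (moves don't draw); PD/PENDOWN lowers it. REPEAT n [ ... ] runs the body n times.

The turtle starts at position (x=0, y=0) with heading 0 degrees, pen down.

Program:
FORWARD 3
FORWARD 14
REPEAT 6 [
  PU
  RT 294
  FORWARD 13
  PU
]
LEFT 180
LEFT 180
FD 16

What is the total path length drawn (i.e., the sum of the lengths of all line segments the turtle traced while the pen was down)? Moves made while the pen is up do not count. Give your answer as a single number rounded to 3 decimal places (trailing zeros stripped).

Answer: 17

Derivation:
Executing turtle program step by step:
Start: pos=(0,0), heading=0, pen down
FD 3: (0,0) -> (3,0) [heading=0, draw]
FD 14: (3,0) -> (17,0) [heading=0, draw]
REPEAT 6 [
  -- iteration 1/6 --
  PU: pen up
  RT 294: heading 0 -> 66
  FD 13: (17,0) -> (22.288,11.876) [heading=66, move]
  PU: pen up
  -- iteration 2/6 --
  PU: pen up
  RT 294: heading 66 -> 132
  FD 13: (22.288,11.876) -> (13.589,21.537) [heading=132, move]
  PU: pen up
  -- iteration 3/6 --
  PU: pen up
  RT 294: heading 132 -> 198
  FD 13: (13.589,21.537) -> (1.225,17.52) [heading=198, move]
  PU: pen up
  -- iteration 4/6 --
  PU: pen up
  RT 294: heading 198 -> 264
  FD 13: (1.225,17.52) -> (-0.134,4.591) [heading=264, move]
  PU: pen up
  -- iteration 5/6 --
  PU: pen up
  RT 294: heading 264 -> 330
  FD 13: (-0.134,4.591) -> (11.125,-1.909) [heading=330, move]
  PU: pen up
  -- iteration 6/6 --
  PU: pen up
  RT 294: heading 330 -> 36
  FD 13: (11.125,-1.909) -> (21.642,5.732) [heading=36, move]
  PU: pen up
]
LT 180: heading 36 -> 216
LT 180: heading 216 -> 36
FD 16: (21.642,5.732) -> (34.586,15.137) [heading=36, move]
Final: pos=(34.586,15.137), heading=36, 2 segment(s) drawn

Segment lengths:
  seg 1: (0,0) -> (3,0), length = 3
  seg 2: (3,0) -> (17,0), length = 14
Total = 17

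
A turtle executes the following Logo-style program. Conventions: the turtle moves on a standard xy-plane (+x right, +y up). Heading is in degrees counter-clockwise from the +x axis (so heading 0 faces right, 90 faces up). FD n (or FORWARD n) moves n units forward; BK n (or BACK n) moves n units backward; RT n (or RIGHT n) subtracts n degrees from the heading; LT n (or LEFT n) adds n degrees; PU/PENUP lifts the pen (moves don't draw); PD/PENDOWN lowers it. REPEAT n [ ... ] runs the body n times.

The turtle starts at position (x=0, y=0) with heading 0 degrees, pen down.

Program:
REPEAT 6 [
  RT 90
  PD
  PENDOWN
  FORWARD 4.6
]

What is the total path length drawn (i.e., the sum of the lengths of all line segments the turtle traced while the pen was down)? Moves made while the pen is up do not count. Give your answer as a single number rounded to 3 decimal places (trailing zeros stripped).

Answer: 27.6

Derivation:
Executing turtle program step by step:
Start: pos=(0,0), heading=0, pen down
REPEAT 6 [
  -- iteration 1/6 --
  RT 90: heading 0 -> 270
  PD: pen down
  PD: pen down
  FD 4.6: (0,0) -> (0,-4.6) [heading=270, draw]
  -- iteration 2/6 --
  RT 90: heading 270 -> 180
  PD: pen down
  PD: pen down
  FD 4.6: (0,-4.6) -> (-4.6,-4.6) [heading=180, draw]
  -- iteration 3/6 --
  RT 90: heading 180 -> 90
  PD: pen down
  PD: pen down
  FD 4.6: (-4.6,-4.6) -> (-4.6,0) [heading=90, draw]
  -- iteration 4/6 --
  RT 90: heading 90 -> 0
  PD: pen down
  PD: pen down
  FD 4.6: (-4.6,0) -> (0,0) [heading=0, draw]
  -- iteration 5/6 --
  RT 90: heading 0 -> 270
  PD: pen down
  PD: pen down
  FD 4.6: (0,0) -> (0,-4.6) [heading=270, draw]
  -- iteration 6/6 --
  RT 90: heading 270 -> 180
  PD: pen down
  PD: pen down
  FD 4.6: (0,-4.6) -> (-4.6,-4.6) [heading=180, draw]
]
Final: pos=(-4.6,-4.6), heading=180, 6 segment(s) drawn

Segment lengths:
  seg 1: (0,0) -> (0,-4.6), length = 4.6
  seg 2: (0,-4.6) -> (-4.6,-4.6), length = 4.6
  seg 3: (-4.6,-4.6) -> (-4.6,0), length = 4.6
  seg 4: (-4.6,0) -> (0,0), length = 4.6
  seg 5: (0,0) -> (0,-4.6), length = 4.6
  seg 6: (0,-4.6) -> (-4.6,-4.6), length = 4.6
Total = 27.6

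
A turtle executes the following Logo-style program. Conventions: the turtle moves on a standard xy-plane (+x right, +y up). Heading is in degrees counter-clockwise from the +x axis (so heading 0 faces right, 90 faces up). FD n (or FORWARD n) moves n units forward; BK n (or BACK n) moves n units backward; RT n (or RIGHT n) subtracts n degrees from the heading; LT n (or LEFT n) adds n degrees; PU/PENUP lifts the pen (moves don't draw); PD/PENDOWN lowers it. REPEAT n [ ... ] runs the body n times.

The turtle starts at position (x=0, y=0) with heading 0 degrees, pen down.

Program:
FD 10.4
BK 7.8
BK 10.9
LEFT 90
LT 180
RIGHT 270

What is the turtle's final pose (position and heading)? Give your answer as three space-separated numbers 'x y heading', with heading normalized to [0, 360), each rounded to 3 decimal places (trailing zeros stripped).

Executing turtle program step by step:
Start: pos=(0,0), heading=0, pen down
FD 10.4: (0,0) -> (10.4,0) [heading=0, draw]
BK 7.8: (10.4,0) -> (2.6,0) [heading=0, draw]
BK 10.9: (2.6,0) -> (-8.3,0) [heading=0, draw]
LT 90: heading 0 -> 90
LT 180: heading 90 -> 270
RT 270: heading 270 -> 0
Final: pos=(-8.3,0), heading=0, 3 segment(s) drawn

Answer: -8.3 0 0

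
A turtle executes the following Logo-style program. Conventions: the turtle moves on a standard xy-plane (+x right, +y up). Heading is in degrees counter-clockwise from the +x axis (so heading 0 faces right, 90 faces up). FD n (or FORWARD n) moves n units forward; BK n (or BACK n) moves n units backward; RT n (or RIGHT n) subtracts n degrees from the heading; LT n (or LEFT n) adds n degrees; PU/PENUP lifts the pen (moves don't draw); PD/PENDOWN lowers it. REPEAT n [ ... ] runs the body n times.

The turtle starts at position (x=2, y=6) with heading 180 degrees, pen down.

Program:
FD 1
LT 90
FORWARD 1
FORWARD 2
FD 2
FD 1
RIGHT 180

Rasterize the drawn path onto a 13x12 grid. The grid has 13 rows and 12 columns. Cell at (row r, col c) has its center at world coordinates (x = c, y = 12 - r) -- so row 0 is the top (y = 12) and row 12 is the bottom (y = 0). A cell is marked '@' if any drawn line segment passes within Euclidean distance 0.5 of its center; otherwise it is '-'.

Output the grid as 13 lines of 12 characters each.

Segment 0: (2,6) -> (1,6)
Segment 1: (1,6) -> (1,5)
Segment 2: (1,5) -> (1,3)
Segment 3: (1,3) -> (1,1)
Segment 4: (1,1) -> (1,0)

Answer: ------------
------------
------------
------------
------------
------------
-@@---------
-@----------
-@----------
-@----------
-@----------
-@----------
-@----------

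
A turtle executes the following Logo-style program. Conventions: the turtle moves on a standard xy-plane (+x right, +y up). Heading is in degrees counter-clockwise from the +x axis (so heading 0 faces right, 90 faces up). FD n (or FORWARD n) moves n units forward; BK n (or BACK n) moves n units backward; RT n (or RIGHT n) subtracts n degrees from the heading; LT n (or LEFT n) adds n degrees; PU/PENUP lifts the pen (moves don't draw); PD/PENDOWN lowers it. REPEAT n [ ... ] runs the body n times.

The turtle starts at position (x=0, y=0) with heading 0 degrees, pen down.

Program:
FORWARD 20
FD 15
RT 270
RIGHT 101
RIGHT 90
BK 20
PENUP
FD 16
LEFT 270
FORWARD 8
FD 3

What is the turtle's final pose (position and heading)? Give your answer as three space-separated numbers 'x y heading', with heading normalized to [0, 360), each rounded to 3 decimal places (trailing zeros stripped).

Answer: 24.965 6.025 169

Derivation:
Executing turtle program step by step:
Start: pos=(0,0), heading=0, pen down
FD 20: (0,0) -> (20,0) [heading=0, draw]
FD 15: (20,0) -> (35,0) [heading=0, draw]
RT 270: heading 0 -> 90
RT 101: heading 90 -> 349
RT 90: heading 349 -> 259
BK 20: (35,0) -> (38.816,19.633) [heading=259, draw]
PU: pen up
FD 16: (38.816,19.633) -> (35.763,3.927) [heading=259, move]
LT 270: heading 259 -> 169
FD 8: (35.763,3.927) -> (27.91,5.453) [heading=169, move]
FD 3: (27.91,5.453) -> (24.965,6.025) [heading=169, move]
Final: pos=(24.965,6.025), heading=169, 3 segment(s) drawn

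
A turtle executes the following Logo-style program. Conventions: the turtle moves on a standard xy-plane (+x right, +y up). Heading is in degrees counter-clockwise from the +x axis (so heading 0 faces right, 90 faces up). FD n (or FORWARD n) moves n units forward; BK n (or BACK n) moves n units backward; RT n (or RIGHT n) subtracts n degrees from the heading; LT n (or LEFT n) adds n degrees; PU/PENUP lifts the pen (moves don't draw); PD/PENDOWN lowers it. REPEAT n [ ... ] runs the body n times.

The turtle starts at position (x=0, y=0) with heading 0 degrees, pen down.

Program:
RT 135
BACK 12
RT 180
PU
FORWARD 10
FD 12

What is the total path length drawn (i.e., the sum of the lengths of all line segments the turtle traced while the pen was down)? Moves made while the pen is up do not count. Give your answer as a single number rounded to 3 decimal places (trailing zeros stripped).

Executing turtle program step by step:
Start: pos=(0,0), heading=0, pen down
RT 135: heading 0 -> 225
BK 12: (0,0) -> (8.485,8.485) [heading=225, draw]
RT 180: heading 225 -> 45
PU: pen up
FD 10: (8.485,8.485) -> (15.556,15.556) [heading=45, move]
FD 12: (15.556,15.556) -> (24.042,24.042) [heading=45, move]
Final: pos=(24.042,24.042), heading=45, 1 segment(s) drawn

Segment lengths:
  seg 1: (0,0) -> (8.485,8.485), length = 12
Total = 12

Answer: 12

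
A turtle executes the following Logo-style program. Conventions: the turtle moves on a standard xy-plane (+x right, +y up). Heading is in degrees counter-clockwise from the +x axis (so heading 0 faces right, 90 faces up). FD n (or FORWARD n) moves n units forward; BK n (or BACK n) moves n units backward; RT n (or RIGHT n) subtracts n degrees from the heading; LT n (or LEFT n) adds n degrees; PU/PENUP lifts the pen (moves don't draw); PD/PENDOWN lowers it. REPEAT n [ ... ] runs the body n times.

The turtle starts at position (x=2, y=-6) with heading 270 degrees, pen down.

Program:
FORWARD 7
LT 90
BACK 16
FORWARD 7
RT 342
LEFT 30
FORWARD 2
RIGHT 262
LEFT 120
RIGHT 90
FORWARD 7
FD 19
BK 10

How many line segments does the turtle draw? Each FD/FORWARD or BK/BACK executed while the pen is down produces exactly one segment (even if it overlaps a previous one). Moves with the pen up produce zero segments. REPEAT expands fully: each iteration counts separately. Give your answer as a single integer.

Executing turtle program step by step:
Start: pos=(2,-6), heading=270, pen down
FD 7: (2,-6) -> (2,-13) [heading=270, draw]
LT 90: heading 270 -> 0
BK 16: (2,-13) -> (-14,-13) [heading=0, draw]
FD 7: (-14,-13) -> (-7,-13) [heading=0, draw]
RT 342: heading 0 -> 18
LT 30: heading 18 -> 48
FD 2: (-7,-13) -> (-5.662,-11.514) [heading=48, draw]
RT 262: heading 48 -> 146
LT 120: heading 146 -> 266
RT 90: heading 266 -> 176
FD 7: (-5.662,-11.514) -> (-12.645,-11.025) [heading=176, draw]
FD 19: (-12.645,-11.025) -> (-31.598,-9.7) [heading=176, draw]
BK 10: (-31.598,-9.7) -> (-21.623,-10.398) [heading=176, draw]
Final: pos=(-21.623,-10.398), heading=176, 7 segment(s) drawn
Segments drawn: 7

Answer: 7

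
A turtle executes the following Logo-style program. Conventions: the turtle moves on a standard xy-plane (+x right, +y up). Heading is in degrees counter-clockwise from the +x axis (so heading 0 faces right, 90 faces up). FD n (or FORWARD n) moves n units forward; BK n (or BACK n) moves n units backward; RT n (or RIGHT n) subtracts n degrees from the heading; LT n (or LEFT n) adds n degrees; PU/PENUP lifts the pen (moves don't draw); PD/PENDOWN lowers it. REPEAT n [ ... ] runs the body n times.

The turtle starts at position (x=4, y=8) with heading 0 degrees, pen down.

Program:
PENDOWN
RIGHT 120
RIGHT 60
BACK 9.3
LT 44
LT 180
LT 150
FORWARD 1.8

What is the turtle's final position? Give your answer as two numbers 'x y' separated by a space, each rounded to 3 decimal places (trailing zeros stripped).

Executing turtle program step by step:
Start: pos=(4,8), heading=0, pen down
PD: pen down
RT 120: heading 0 -> 240
RT 60: heading 240 -> 180
BK 9.3: (4,8) -> (13.3,8) [heading=180, draw]
LT 44: heading 180 -> 224
LT 180: heading 224 -> 44
LT 150: heading 44 -> 194
FD 1.8: (13.3,8) -> (11.553,7.565) [heading=194, draw]
Final: pos=(11.553,7.565), heading=194, 2 segment(s) drawn

Answer: 11.553 7.565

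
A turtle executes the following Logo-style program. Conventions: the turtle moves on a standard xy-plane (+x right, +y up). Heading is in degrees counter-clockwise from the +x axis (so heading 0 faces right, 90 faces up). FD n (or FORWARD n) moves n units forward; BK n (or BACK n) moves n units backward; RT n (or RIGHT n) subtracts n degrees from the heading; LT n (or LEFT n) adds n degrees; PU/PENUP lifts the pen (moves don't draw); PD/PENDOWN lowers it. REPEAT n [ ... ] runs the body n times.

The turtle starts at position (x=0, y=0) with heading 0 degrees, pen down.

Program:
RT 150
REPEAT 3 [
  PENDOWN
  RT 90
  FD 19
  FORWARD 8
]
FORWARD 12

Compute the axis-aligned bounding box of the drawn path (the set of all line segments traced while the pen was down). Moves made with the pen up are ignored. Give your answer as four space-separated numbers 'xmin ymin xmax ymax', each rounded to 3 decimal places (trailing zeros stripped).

Answer: -13.5 0 29.383 36.883

Derivation:
Executing turtle program step by step:
Start: pos=(0,0), heading=0, pen down
RT 150: heading 0 -> 210
REPEAT 3 [
  -- iteration 1/3 --
  PD: pen down
  RT 90: heading 210 -> 120
  FD 19: (0,0) -> (-9.5,16.454) [heading=120, draw]
  FD 8: (-9.5,16.454) -> (-13.5,23.383) [heading=120, draw]
  -- iteration 2/3 --
  PD: pen down
  RT 90: heading 120 -> 30
  FD 19: (-13.5,23.383) -> (2.954,32.883) [heading=30, draw]
  FD 8: (2.954,32.883) -> (9.883,36.883) [heading=30, draw]
  -- iteration 3/3 --
  PD: pen down
  RT 90: heading 30 -> 300
  FD 19: (9.883,36.883) -> (19.383,20.428) [heading=300, draw]
  FD 8: (19.383,20.428) -> (23.383,13.5) [heading=300, draw]
]
FD 12: (23.383,13.5) -> (29.383,3.108) [heading=300, draw]
Final: pos=(29.383,3.108), heading=300, 7 segment(s) drawn

Segment endpoints: x in {-13.5, -9.5, 0, 2.954, 9.883, 19.383, 23.383, 29.383}, y in {0, 3.108, 13.5, 16.454, 20.428, 23.383, 32.883, 36.883}
xmin=-13.5, ymin=0, xmax=29.383, ymax=36.883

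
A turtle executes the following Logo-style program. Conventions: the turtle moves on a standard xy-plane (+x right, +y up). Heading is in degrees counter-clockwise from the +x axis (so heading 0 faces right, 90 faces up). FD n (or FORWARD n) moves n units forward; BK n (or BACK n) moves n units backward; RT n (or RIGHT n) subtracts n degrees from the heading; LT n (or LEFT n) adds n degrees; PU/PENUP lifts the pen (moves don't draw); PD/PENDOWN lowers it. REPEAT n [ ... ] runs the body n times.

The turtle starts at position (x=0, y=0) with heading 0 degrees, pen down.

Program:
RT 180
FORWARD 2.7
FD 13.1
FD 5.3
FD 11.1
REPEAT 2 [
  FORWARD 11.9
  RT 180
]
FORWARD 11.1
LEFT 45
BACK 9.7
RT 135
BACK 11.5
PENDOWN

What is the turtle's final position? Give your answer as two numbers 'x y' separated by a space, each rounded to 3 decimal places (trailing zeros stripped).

Executing turtle program step by step:
Start: pos=(0,0), heading=0, pen down
RT 180: heading 0 -> 180
FD 2.7: (0,0) -> (-2.7,0) [heading=180, draw]
FD 13.1: (-2.7,0) -> (-15.8,0) [heading=180, draw]
FD 5.3: (-15.8,0) -> (-21.1,0) [heading=180, draw]
FD 11.1: (-21.1,0) -> (-32.2,0) [heading=180, draw]
REPEAT 2 [
  -- iteration 1/2 --
  FD 11.9: (-32.2,0) -> (-44.1,0) [heading=180, draw]
  RT 180: heading 180 -> 0
  -- iteration 2/2 --
  FD 11.9: (-44.1,0) -> (-32.2,0) [heading=0, draw]
  RT 180: heading 0 -> 180
]
FD 11.1: (-32.2,0) -> (-43.3,0) [heading=180, draw]
LT 45: heading 180 -> 225
BK 9.7: (-43.3,0) -> (-36.441,6.859) [heading=225, draw]
RT 135: heading 225 -> 90
BK 11.5: (-36.441,6.859) -> (-36.441,-4.641) [heading=90, draw]
PD: pen down
Final: pos=(-36.441,-4.641), heading=90, 9 segment(s) drawn

Answer: -36.441 -4.641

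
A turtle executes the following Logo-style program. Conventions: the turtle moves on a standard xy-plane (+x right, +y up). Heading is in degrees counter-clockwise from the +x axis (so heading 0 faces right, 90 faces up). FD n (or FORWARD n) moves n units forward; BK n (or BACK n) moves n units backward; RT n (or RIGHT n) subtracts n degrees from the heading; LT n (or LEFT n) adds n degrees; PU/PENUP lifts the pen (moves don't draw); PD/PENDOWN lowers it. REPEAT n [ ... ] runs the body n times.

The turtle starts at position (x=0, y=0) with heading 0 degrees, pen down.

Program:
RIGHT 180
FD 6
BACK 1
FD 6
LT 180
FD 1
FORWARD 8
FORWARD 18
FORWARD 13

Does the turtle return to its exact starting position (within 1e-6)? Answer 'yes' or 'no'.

Answer: no

Derivation:
Executing turtle program step by step:
Start: pos=(0,0), heading=0, pen down
RT 180: heading 0 -> 180
FD 6: (0,0) -> (-6,0) [heading=180, draw]
BK 1: (-6,0) -> (-5,0) [heading=180, draw]
FD 6: (-5,0) -> (-11,0) [heading=180, draw]
LT 180: heading 180 -> 0
FD 1: (-11,0) -> (-10,0) [heading=0, draw]
FD 8: (-10,0) -> (-2,0) [heading=0, draw]
FD 18: (-2,0) -> (16,0) [heading=0, draw]
FD 13: (16,0) -> (29,0) [heading=0, draw]
Final: pos=(29,0), heading=0, 7 segment(s) drawn

Start position: (0, 0)
Final position: (29, 0)
Distance = 29; >= 1e-6 -> NOT closed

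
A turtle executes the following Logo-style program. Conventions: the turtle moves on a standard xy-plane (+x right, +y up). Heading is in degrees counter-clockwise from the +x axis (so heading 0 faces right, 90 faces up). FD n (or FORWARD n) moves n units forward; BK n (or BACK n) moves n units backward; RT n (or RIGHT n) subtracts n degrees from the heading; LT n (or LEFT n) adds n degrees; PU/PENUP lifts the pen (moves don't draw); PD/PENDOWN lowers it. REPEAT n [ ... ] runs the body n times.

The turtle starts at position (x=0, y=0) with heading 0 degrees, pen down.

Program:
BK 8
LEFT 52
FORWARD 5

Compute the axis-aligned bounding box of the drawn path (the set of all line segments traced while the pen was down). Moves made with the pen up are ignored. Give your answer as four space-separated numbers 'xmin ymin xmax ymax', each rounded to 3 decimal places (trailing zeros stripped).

Executing turtle program step by step:
Start: pos=(0,0), heading=0, pen down
BK 8: (0,0) -> (-8,0) [heading=0, draw]
LT 52: heading 0 -> 52
FD 5: (-8,0) -> (-4.922,3.94) [heading=52, draw]
Final: pos=(-4.922,3.94), heading=52, 2 segment(s) drawn

Segment endpoints: x in {-8, -4.922, 0}, y in {0, 3.94}
xmin=-8, ymin=0, xmax=0, ymax=3.94

Answer: -8 0 0 3.94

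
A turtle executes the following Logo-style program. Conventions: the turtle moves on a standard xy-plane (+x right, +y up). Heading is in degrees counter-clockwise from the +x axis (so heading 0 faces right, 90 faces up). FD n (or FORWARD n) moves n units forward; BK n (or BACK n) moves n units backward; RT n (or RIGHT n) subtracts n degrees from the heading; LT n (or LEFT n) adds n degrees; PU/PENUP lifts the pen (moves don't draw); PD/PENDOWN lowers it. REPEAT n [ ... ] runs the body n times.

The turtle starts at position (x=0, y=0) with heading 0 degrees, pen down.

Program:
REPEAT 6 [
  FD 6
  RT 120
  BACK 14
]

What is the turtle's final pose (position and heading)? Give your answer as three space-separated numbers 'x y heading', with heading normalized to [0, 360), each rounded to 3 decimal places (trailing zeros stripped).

Executing turtle program step by step:
Start: pos=(0,0), heading=0, pen down
REPEAT 6 [
  -- iteration 1/6 --
  FD 6: (0,0) -> (6,0) [heading=0, draw]
  RT 120: heading 0 -> 240
  BK 14: (6,0) -> (13,12.124) [heading=240, draw]
  -- iteration 2/6 --
  FD 6: (13,12.124) -> (10,6.928) [heading=240, draw]
  RT 120: heading 240 -> 120
  BK 14: (10,6.928) -> (17,-5.196) [heading=120, draw]
  -- iteration 3/6 --
  FD 6: (17,-5.196) -> (14,0) [heading=120, draw]
  RT 120: heading 120 -> 0
  BK 14: (14,0) -> (0,0) [heading=0, draw]
  -- iteration 4/6 --
  FD 6: (0,0) -> (6,0) [heading=0, draw]
  RT 120: heading 0 -> 240
  BK 14: (6,0) -> (13,12.124) [heading=240, draw]
  -- iteration 5/6 --
  FD 6: (13,12.124) -> (10,6.928) [heading=240, draw]
  RT 120: heading 240 -> 120
  BK 14: (10,6.928) -> (17,-5.196) [heading=120, draw]
  -- iteration 6/6 --
  FD 6: (17,-5.196) -> (14,0) [heading=120, draw]
  RT 120: heading 120 -> 0
  BK 14: (14,0) -> (0,0) [heading=0, draw]
]
Final: pos=(0,0), heading=0, 12 segment(s) drawn

Answer: 0 0 0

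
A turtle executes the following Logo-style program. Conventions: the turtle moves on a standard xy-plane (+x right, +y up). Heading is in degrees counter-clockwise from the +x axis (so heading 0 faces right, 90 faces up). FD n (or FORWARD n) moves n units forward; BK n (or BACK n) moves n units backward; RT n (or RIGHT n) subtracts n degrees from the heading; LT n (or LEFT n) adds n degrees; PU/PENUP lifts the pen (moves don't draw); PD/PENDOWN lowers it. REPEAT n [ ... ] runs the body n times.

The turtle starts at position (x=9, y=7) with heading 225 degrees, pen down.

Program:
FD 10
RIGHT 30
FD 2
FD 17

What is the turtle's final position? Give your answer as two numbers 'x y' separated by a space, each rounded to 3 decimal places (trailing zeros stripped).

Answer: -16.424 -4.989

Derivation:
Executing turtle program step by step:
Start: pos=(9,7), heading=225, pen down
FD 10: (9,7) -> (1.929,-0.071) [heading=225, draw]
RT 30: heading 225 -> 195
FD 2: (1.929,-0.071) -> (-0.003,-0.589) [heading=195, draw]
FD 17: (-0.003,-0.589) -> (-16.424,-4.989) [heading=195, draw]
Final: pos=(-16.424,-4.989), heading=195, 3 segment(s) drawn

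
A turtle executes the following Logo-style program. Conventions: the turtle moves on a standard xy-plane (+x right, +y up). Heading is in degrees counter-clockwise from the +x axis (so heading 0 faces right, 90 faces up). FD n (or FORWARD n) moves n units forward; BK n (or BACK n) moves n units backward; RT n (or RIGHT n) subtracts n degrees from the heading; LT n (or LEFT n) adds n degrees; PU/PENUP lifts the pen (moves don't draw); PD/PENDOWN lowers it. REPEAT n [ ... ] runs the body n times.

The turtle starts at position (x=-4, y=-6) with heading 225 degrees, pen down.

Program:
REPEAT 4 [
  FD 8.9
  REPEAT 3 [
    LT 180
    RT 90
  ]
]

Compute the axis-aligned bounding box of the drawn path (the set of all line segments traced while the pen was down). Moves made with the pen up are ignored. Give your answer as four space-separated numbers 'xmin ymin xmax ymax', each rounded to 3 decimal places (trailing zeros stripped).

Answer: -16.587 -12.293 -4 0.293

Derivation:
Executing turtle program step by step:
Start: pos=(-4,-6), heading=225, pen down
REPEAT 4 [
  -- iteration 1/4 --
  FD 8.9: (-4,-6) -> (-10.293,-12.293) [heading=225, draw]
  REPEAT 3 [
    -- iteration 1/3 --
    LT 180: heading 225 -> 45
    RT 90: heading 45 -> 315
    -- iteration 2/3 --
    LT 180: heading 315 -> 135
    RT 90: heading 135 -> 45
    -- iteration 3/3 --
    LT 180: heading 45 -> 225
    RT 90: heading 225 -> 135
  ]
  -- iteration 2/4 --
  FD 8.9: (-10.293,-12.293) -> (-16.587,-6) [heading=135, draw]
  REPEAT 3 [
    -- iteration 1/3 --
    LT 180: heading 135 -> 315
    RT 90: heading 315 -> 225
    -- iteration 2/3 --
    LT 180: heading 225 -> 45
    RT 90: heading 45 -> 315
    -- iteration 3/3 --
    LT 180: heading 315 -> 135
    RT 90: heading 135 -> 45
  ]
  -- iteration 3/4 --
  FD 8.9: (-16.587,-6) -> (-10.293,0.293) [heading=45, draw]
  REPEAT 3 [
    -- iteration 1/3 --
    LT 180: heading 45 -> 225
    RT 90: heading 225 -> 135
    -- iteration 2/3 --
    LT 180: heading 135 -> 315
    RT 90: heading 315 -> 225
    -- iteration 3/3 --
    LT 180: heading 225 -> 45
    RT 90: heading 45 -> 315
  ]
  -- iteration 4/4 --
  FD 8.9: (-10.293,0.293) -> (-4,-6) [heading=315, draw]
  REPEAT 3 [
    -- iteration 1/3 --
    LT 180: heading 315 -> 135
    RT 90: heading 135 -> 45
    -- iteration 2/3 --
    LT 180: heading 45 -> 225
    RT 90: heading 225 -> 135
    -- iteration 3/3 --
    LT 180: heading 135 -> 315
    RT 90: heading 315 -> 225
  ]
]
Final: pos=(-4,-6), heading=225, 4 segment(s) drawn

Segment endpoints: x in {-16.587, -10.293, -10.293, -4, -4}, y in {-12.293, -6, -6, -6, 0.293}
xmin=-16.587, ymin=-12.293, xmax=-4, ymax=0.293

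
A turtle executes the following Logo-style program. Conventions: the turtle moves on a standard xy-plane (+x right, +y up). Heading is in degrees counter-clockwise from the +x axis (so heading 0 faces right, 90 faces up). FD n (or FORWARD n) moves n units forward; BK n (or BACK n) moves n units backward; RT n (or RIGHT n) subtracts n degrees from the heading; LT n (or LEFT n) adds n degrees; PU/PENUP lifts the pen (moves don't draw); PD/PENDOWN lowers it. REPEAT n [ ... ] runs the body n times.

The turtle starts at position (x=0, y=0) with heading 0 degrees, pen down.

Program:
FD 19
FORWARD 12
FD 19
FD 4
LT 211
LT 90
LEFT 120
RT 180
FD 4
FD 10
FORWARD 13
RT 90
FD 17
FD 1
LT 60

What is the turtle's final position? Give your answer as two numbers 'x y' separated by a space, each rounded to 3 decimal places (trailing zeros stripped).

Answer: 25.167 -14.888

Derivation:
Executing turtle program step by step:
Start: pos=(0,0), heading=0, pen down
FD 19: (0,0) -> (19,0) [heading=0, draw]
FD 12: (19,0) -> (31,0) [heading=0, draw]
FD 19: (31,0) -> (50,0) [heading=0, draw]
FD 4: (50,0) -> (54,0) [heading=0, draw]
LT 211: heading 0 -> 211
LT 90: heading 211 -> 301
LT 120: heading 301 -> 61
RT 180: heading 61 -> 241
FD 4: (54,0) -> (52.061,-3.498) [heading=241, draw]
FD 10: (52.061,-3.498) -> (47.213,-12.245) [heading=241, draw]
FD 13: (47.213,-12.245) -> (40.91,-23.615) [heading=241, draw]
RT 90: heading 241 -> 151
FD 17: (40.91,-23.615) -> (26.042,-15.373) [heading=151, draw]
FD 1: (26.042,-15.373) -> (25.167,-14.888) [heading=151, draw]
LT 60: heading 151 -> 211
Final: pos=(25.167,-14.888), heading=211, 9 segment(s) drawn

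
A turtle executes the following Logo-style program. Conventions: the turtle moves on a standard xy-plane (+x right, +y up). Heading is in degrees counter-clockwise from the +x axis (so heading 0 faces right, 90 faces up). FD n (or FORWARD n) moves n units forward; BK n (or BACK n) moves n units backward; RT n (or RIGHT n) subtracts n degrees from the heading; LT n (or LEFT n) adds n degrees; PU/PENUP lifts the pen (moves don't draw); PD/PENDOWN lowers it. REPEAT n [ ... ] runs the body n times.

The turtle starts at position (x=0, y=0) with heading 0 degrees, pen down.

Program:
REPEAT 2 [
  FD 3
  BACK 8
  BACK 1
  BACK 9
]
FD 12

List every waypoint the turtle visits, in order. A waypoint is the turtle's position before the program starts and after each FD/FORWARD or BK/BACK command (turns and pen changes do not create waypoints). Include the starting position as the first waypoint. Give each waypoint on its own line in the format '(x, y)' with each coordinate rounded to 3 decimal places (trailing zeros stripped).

Executing turtle program step by step:
Start: pos=(0,0), heading=0, pen down
REPEAT 2 [
  -- iteration 1/2 --
  FD 3: (0,0) -> (3,0) [heading=0, draw]
  BK 8: (3,0) -> (-5,0) [heading=0, draw]
  BK 1: (-5,0) -> (-6,0) [heading=0, draw]
  BK 9: (-6,0) -> (-15,0) [heading=0, draw]
  -- iteration 2/2 --
  FD 3: (-15,0) -> (-12,0) [heading=0, draw]
  BK 8: (-12,0) -> (-20,0) [heading=0, draw]
  BK 1: (-20,0) -> (-21,0) [heading=0, draw]
  BK 9: (-21,0) -> (-30,0) [heading=0, draw]
]
FD 12: (-30,0) -> (-18,0) [heading=0, draw]
Final: pos=(-18,0), heading=0, 9 segment(s) drawn
Waypoints (10 total):
(0, 0)
(3, 0)
(-5, 0)
(-6, 0)
(-15, 0)
(-12, 0)
(-20, 0)
(-21, 0)
(-30, 0)
(-18, 0)

Answer: (0, 0)
(3, 0)
(-5, 0)
(-6, 0)
(-15, 0)
(-12, 0)
(-20, 0)
(-21, 0)
(-30, 0)
(-18, 0)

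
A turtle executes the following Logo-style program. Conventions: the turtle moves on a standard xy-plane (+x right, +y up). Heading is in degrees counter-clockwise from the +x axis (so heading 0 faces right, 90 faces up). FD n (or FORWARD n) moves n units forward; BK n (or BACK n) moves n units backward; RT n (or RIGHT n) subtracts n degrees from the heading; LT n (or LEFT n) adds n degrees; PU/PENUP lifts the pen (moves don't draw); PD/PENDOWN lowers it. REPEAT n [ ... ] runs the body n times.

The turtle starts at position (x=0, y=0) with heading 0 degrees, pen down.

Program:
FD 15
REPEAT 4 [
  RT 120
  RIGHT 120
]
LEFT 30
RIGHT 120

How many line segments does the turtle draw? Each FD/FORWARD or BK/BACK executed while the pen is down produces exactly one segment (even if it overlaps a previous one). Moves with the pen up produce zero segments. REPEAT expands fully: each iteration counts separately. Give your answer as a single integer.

Answer: 1

Derivation:
Executing turtle program step by step:
Start: pos=(0,0), heading=0, pen down
FD 15: (0,0) -> (15,0) [heading=0, draw]
REPEAT 4 [
  -- iteration 1/4 --
  RT 120: heading 0 -> 240
  RT 120: heading 240 -> 120
  -- iteration 2/4 --
  RT 120: heading 120 -> 0
  RT 120: heading 0 -> 240
  -- iteration 3/4 --
  RT 120: heading 240 -> 120
  RT 120: heading 120 -> 0
  -- iteration 4/4 --
  RT 120: heading 0 -> 240
  RT 120: heading 240 -> 120
]
LT 30: heading 120 -> 150
RT 120: heading 150 -> 30
Final: pos=(15,0), heading=30, 1 segment(s) drawn
Segments drawn: 1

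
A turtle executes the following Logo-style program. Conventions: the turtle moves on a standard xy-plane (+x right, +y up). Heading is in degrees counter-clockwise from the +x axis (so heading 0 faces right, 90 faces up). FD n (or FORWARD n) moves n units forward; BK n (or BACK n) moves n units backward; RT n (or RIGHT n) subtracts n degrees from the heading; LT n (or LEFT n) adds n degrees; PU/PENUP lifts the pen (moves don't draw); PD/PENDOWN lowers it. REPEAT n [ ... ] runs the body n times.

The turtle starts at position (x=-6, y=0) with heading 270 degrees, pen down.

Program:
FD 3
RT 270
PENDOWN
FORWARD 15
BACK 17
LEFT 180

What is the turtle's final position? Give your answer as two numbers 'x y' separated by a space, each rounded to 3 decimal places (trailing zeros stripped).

Executing turtle program step by step:
Start: pos=(-6,0), heading=270, pen down
FD 3: (-6,0) -> (-6,-3) [heading=270, draw]
RT 270: heading 270 -> 0
PD: pen down
FD 15: (-6,-3) -> (9,-3) [heading=0, draw]
BK 17: (9,-3) -> (-8,-3) [heading=0, draw]
LT 180: heading 0 -> 180
Final: pos=(-8,-3), heading=180, 3 segment(s) drawn

Answer: -8 -3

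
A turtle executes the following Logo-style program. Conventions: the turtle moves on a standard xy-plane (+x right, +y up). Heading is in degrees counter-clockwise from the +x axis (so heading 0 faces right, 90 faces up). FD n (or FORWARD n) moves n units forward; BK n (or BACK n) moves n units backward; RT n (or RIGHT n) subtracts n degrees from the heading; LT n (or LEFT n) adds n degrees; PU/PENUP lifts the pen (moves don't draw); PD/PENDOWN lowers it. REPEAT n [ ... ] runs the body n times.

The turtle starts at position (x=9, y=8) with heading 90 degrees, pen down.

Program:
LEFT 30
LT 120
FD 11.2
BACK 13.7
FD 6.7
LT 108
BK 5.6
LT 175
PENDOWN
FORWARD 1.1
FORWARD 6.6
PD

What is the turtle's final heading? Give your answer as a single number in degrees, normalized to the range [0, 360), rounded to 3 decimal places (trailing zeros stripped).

Answer: 163

Derivation:
Executing turtle program step by step:
Start: pos=(9,8), heading=90, pen down
LT 30: heading 90 -> 120
LT 120: heading 120 -> 240
FD 11.2: (9,8) -> (3.4,-1.699) [heading=240, draw]
BK 13.7: (3.4,-1.699) -> (10.25,10.165) [heading=240, draw]
FD 6.7: (10.25,10.165) -> (6.9,4.363) [heading=240, draw]
LT 108: heading 240 -> 348
BK 5.6: (6.9,4.363) -> (1.422,5.527) [heading=348, draw]
LT 175: heading 348 -> 163
PD: pen down
FD 1.1: (1.422,5.527) -> (0.37,5.849) [heading=163, draw]
FD 6.6: (0.37,5.849) -> (-5.941,7.778) [heading=163, draw]
PD: pen down
Final: pos=(-5.941,7.778), heading=163, 6 segment(s) drawn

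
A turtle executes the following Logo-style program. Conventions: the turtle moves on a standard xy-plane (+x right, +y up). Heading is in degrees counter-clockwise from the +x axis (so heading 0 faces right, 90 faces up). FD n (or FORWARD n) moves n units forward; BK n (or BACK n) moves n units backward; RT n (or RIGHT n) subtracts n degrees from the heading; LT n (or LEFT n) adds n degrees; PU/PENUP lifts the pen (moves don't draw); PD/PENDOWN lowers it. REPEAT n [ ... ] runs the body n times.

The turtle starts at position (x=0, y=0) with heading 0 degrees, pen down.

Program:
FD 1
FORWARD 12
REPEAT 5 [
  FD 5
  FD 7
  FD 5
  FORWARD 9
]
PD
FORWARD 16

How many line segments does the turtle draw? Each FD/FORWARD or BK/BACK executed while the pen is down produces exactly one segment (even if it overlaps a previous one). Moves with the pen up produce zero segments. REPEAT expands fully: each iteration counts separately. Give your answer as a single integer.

Answer: 23

Derivation:
Executing turtle program step by step:
Start: pos=(0,0), heading=0, pen down
FD 1: (0,0) -> (1,0) [heading=0, draw]
FD 12: (1,0) -> (13,0) [heading=0, draw]
REPEAT 5 [
  -- iteration 1/5 --
  FD 5: (13,0) -> (18,0) [heading=0, draw]
  FD 7: (18,0) -> (25,0) [heading=0, draw]
  FD 5: (25,0) -> (30,0) [heading=0, draw]
  FD 9: (30,0) -> (39,0) [heading=0, draw]
  -- iteration 2/5 --
  FD 5: (39,0) -> (44,0) [heading=0, draw]
  FD 7: (44,0) -> (51,0) [heading=0, draw]
  FD 5: (51,0) -> (56,0) [heading=0, draw]
  FD 9: (56,0) -> (65,0) [heading=0, draw]
  -- iteration 3/5 --
  FD 5: (65,0) -> (70,0) [heading=0, draw]
  FD 7: (70,0) -> (77,0) [heading=0, draw]
  FD 5: (77,0) -> (82,0) [heading=0, draw]
  FD 9: (82,0) -> (91,0) [heading=0, draw]
  -- iteration 4/5 --
  FD 5: (91,0) -> (96,0) [heading=0, draw]
  FD 7: (96,0) -> (103,0) [heading=0, draw]
  FD 5: (103,0) -> (108,0) [heading=0, draw]
  FD 9: (108,0) -> (117,0) [heading=0, draw]
  -- iteration 5/5 --
  FD 5: (117,0) -> (122,0) [heading=0, draw]
  FD 7: (122,0) -> (129,0) [heading=0, draw]
  FD 5: (129,0) -> (134,0) [heading=0, draw]
  FD 9: (134,0) -> (143,0) [heading=0, draw]
]
PD: pen down
FD 16: (143,0) -> (159,0) [heading=0, draw]
Final: pos=(159,0), heading=0, 23 segment(s) drawn
Segments drawn: 23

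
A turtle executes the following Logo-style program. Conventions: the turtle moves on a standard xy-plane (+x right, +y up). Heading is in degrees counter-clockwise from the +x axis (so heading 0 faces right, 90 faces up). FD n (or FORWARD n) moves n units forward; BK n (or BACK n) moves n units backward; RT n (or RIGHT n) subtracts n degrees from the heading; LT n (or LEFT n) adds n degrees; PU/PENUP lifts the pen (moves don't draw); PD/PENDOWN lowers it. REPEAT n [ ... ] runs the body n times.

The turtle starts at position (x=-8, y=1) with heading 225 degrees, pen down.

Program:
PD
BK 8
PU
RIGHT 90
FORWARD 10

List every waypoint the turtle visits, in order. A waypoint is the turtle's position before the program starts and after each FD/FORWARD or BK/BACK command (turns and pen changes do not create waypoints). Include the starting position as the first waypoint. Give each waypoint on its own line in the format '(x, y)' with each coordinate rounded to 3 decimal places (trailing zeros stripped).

Answer: (-8, 1)
(-2.343, 6.657)
(-9.414, 13.728)

Derivation:
Executing turtle program step by step:
Start: pos=(-8,1), heading=225, pen down
PD: pen down
BK 8: (-8,1) -> (-2.343,6.657) [heading=225, draw]
PU: pen up
RT 90: heading 225 -> 135
FD 10: (-2.343,6.657) -> (-9.414,13.728) [heading=135, move]
Final: pos=(-9.414,13.728), heading=135, 1 segment(s) drawn
Waypoints (3 total):
(-8, 1)
(-2.343, 6.657)
(-9.414, 13.728)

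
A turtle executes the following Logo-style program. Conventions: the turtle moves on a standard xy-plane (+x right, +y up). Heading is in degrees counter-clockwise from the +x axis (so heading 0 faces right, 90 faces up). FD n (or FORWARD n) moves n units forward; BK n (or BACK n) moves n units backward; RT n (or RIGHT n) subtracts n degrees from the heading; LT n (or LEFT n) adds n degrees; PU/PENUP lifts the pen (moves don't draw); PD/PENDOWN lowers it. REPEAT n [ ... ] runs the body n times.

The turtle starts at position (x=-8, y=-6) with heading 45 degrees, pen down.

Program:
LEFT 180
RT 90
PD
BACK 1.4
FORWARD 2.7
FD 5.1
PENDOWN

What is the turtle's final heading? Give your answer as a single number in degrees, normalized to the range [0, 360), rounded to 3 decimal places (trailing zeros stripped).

Executing turtle program step by step:
Start: pos=(-8,-6), heading=45, pen down
LT 180: heading 45 -> 225
RT 90: heading 225 -> 135
PD: pen down
BK 1.4: (-8,-6) -> (-7.01,-6.99) [heading=135, draw]
FD 2.7: (-7.01,-6.99) -> (-8.919,-5.081) [heading=135, draw]
FD 5.1: (-8.919,-5.081) -> (-12.525,-1.475) [heading=135, draw]
PD: pen down
Final: pos=(-12.525,-1.475), heading=135, 3 segment(s) drawn

Answer: 135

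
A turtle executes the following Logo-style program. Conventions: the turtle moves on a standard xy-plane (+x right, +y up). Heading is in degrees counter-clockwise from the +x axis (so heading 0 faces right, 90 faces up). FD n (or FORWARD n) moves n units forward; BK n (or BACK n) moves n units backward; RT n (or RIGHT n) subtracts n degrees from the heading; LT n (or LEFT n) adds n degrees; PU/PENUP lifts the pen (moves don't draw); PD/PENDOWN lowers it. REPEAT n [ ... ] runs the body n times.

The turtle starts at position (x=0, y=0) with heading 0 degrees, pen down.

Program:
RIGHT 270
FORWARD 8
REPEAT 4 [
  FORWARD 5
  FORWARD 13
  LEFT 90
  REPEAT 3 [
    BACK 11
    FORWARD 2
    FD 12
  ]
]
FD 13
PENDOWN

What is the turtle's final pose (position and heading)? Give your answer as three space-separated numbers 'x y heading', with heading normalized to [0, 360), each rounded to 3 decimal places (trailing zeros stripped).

Answer: 0 21 90

Derivation:
Executing turtle program step by step:
Start: pos=(0,0), heading=0, pen down
RT 270: heading 0 -> 90
FD 8: (0,0) -> (0,8) [heading=90, draw]
REPEAT 4 [
  -- iteration 1/4 --
  FD 5: (0,8) -> (0,13) [heading=90, draw]
  FD 13: (0,13) -> (0,26) [heading=90, draw]
  LT 90: heading 90 -> 180
  REPEAT 3 [
    -- iteration 1/3 --
    BK 11: (0,26) -> (11,26) [heading=180, draw]
    FD 2: (11,26) -> (9,26) [heading=180, draw]
    FD 12: (9,26) -> (-3,26) [heading=180, draw]
    -- iteration 2/3 --
    BK 11: (-3,26) -> (8,26) [heading=180, draw]
    FD 2: (8,26) -> (6,26) [heading=180, draw]
    FD 12: (6,26) -> (-6,26) [heading=180, draw]
    -- iteration 3/3 --
    BK 11: (-6,26) -> (5,26) [heading=180, draw]
    FD 2: (5,26) -> (3,26) [heading=180, draw]
    FD 12: (3,26) -> (-9,26) [heading=180, draw]
  ]
  -- iteration 2/4 --
  FD 5: (-9,26) -> (-14,26) [heading=180, draw]
  FD 13: (-14,26) -> (-27,26) [heading=180, draw]
  LT 90: heading 180 -> 270
  REPEAT 3 [
    -- iteration 1/3 --
    BK 11: (-27,26) -> (-27,37) [heading=270, draw]
    FD 2: (-27,37) -> (-27,35) [heading=270, draw]
    FD 12: (-27,35) -> (-27,23) [heading=270, draw]
    -- iteration 2/3 --
    BK 11: (-27,23) -> (-27,34) [heading=270, draw]
    FD 2: (-27,34) -> (-27,32) [heading=270, draw]
    FD 12: (-27,32) -> (-27,20) [heading=270, draw]
    -- iteration 3/3 --
    BK 11: (-27,20) -> (-27,31) [heading=270, draw]
    FD 2: (-27,31) -> (-27,29) [heading=270, draw]
    FD 12: (-27,29) -> (-27,17) [heading=270, draw]
  ]
  -- iteration 3/4 --
  FD 5: (-27,17) -> (-27,12) [heading=270, draw]
  FD 13: (-27,12) -> (-27,-1) [heading=270, draw]
  LT 90: heading 270 -> 0
  REPEAT 3 [
    -- iteration 1/3 --
    BK 11: (-27,-1) -> (-38,-1) [heading=0, draw]
    FD 2: (-38,-1) -> (-36,-1) [heading=0, draw]
    FD 12: (-36,-1) -> (-24,-1) [heading=0, draw]
    -- iteration 2/3 --
    BK 11: (-24,-1) -> (-35,-1) [heading=0, draw]
    FD 2: (-35,-1) -> (-33,-1) [heading=0, draw]
    FD 12: (-33,-1) -> (-21,-1) [heading=0, draw]
    -- iteration 3/3 --
    BK 11: (-21,-1) -> (-32,-1) [heading=0, draw]
    FD 2: (-32,-1) -> (-30,-1) [heading=0, draw]
    FD 12: (-30,-1) -> (-18,-1) [heading=0, draw]
  ]
  -- iteration 4/4 --
  FD 5: (-18,-1) -> (-13,-1) [heading=0, draw]
  FD 13: (-13,-1) -> (0,-1) [heading=0, draw]
  LT 90: heading 0 -> 90
  REPEAT 3 [
    -- iteration 1/3 --
    BK 11: (0,-1) -> (0,-12) [heading=90, draw]
    FD 2: (0,-12) -> (0,-10) [heading=90, draw]
    FD 12: (0,-10) -> (0,2) [heading=90, draw]
    -- iteration 2/3 --
    BK 11: (0,2) -> (0,-9) [heading=90, draw]
    FD 2: (0,-9) -> (0,-7) [heading=90, draw]
    FD 12: (0,-7) -> (0,5) [heading=90, draw]
    -- iteration 3/3 --
    BK 11: (0,5) -> (0,-6) [heading=90, draw]
    FD 2: (0,-6) -> (0,-4) [heading=90, draw]
    FD 12: (0,-4) -> (0,8) [heading=90, draw]
  ]
]
FD 13: (0,8) -> (0,21) [heading=90, draw]
PD: pen down
Final: pos=(0,21), heading=90, 46 segment(s) drawn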